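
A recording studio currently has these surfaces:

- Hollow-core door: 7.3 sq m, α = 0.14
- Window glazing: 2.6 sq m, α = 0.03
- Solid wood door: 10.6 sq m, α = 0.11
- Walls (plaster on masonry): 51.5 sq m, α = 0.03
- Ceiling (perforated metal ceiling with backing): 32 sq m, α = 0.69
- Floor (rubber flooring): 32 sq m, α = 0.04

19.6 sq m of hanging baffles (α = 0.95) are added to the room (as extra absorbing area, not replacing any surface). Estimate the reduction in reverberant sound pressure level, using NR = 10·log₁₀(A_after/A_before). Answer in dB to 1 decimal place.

2.3 dB

A_before = Σ Sᵢαᵢ = 7.3*0.14 + 2.6*0.03 + 10.6*0.11 + 51.5*0.03 + 32*0.69 + 32*0.04 = 27.171 sabins.
Added absorption = 19.6 × 0.95 = 18.620 sabins.
A_after = 27.171 + 18.620 = 45.791 sabins.
NR = 10·log₁₀(45.791/27.171) = 2.3 dB.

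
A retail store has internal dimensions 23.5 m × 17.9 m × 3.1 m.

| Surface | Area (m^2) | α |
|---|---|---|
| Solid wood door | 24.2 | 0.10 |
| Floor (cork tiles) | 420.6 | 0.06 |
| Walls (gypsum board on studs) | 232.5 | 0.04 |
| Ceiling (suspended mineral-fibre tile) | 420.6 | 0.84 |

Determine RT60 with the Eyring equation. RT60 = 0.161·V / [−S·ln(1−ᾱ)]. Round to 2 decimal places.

S = Σ Sᵢ = 1097.9 m^2.
Σ(Sᵢαᵢ) = 24.2×0.10 + 420.6×0.06 + 232.5×0.04 + 420.6×0.84 = 390.260.
ᾱ = 390.260 / 1097.9 = 0.3555.
−S·ln(1−ᾱ) = −1097.9 × ln(1 − 0.3555) = 482.286.
V = 23.5 × 17.9 × 3.1 = 1304.015 m³.
RT60 = 0.161 × 1304.015 / 482.286 = 0.44 s.

0.44 sec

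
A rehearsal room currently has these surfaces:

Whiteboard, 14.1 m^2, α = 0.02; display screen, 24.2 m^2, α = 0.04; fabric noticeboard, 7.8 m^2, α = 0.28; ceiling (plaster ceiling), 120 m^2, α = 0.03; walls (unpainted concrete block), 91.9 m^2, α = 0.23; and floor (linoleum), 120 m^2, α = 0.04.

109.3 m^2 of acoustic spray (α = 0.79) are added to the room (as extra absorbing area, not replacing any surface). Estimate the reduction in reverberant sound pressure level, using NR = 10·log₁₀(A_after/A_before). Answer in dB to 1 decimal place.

Total absorption A_before = 14.1*0.02 + 24.2*0.04 + 7.8*0.28 + 120*0.03 + 91.9*0.23 + 120*0.04
  = 0.282 + 0.968 + 2.184 + 3.600 + 21.137 + 4.800 = 32.971 m^2 sabins.
Treatment contributes 109.3·0.79 = 86.347 sabins.
New total A_after = 119.318 sabins.
NR = 10·log₁₀(119.318/32.971) = 5.6 dB.

5.6 dB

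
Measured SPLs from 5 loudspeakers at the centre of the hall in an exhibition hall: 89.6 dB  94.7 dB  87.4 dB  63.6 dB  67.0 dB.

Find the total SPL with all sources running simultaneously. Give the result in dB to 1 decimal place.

96.5 dB

Converting to relative power and adding: 10^(89.6/10) + 10^(94.7/10) + 10^(87.4/10) + 10^(63.6/10) + 10^(67.0/10) = 4.42e+09.
Combined level = 10 log₁₀(4.42e+09) = 96.5 dB.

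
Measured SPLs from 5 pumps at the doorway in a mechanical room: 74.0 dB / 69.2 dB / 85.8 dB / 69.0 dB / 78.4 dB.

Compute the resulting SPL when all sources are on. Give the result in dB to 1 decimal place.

Sum in the linear (power) domain: Σ 10^(Lᵢ/10) = 10^(74.0/10) + 10^(69.2/10) + 10^(85.8/10) + 10^(69.0/10) + 10^(78.4/10) = 4.908e+08.
L_total = 10·log₁₀(4.908e+08) = 86.9 dB.

86.9 dB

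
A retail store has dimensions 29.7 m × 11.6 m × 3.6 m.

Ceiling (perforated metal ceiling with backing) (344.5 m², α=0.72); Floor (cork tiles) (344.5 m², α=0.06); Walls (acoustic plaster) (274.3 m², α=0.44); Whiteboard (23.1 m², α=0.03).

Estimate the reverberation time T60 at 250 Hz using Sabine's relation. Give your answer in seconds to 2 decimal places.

0.51 s

Total absorption A = 344.5·0.72 + 344.5·0.06 + 274.3·0.44 + 23.1·0.03
  = 248.040 + 20.670 + 120.692 + 0.693 = 390.095 m² sabins.
Volume V = 29.7 × 11.6 × 3.6 = 1240.272 m³.
T = 0.161 V/A = 0.161·1240.272/390.095 = 0.51 s.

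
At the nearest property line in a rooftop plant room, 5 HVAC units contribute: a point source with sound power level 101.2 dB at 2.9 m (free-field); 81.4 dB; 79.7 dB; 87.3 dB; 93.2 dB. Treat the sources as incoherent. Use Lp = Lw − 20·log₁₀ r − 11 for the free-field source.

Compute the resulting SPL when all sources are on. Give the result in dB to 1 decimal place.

94.7 dB

Source at 2.9 m: Lp = 101.2 − 20·log₁₀(2.9) − 11 = 81.0 dB.
Σ 10^(Lᵢ/10) = 2.984e+09.
Back to dB: 10·log₁₀ Σ = 94.7 dB.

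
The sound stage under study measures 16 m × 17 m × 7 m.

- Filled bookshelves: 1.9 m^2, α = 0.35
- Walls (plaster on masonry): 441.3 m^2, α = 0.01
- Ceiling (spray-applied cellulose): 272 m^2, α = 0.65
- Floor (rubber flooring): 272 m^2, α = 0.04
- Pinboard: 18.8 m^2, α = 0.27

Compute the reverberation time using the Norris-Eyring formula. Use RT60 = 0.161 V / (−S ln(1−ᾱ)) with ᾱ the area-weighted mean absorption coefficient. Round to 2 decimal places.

S = Σ Sᵢ = 1006.0 m^2.
Σ(Sᵢαᵢ) = 1.9×0.35 + 441.3×0.01 + 272×0.65 + 272×0.04 + 18.8×0.27 = 197.834.
Mean coefficient ᾱ = A/S = 0.1967.
−S·ln(1−ᾱ) = −1006.0 × ln(1 − 0.1967) = 220.341.
V = 16 × 17 × 7 = 1904 m³.
T = 0.161·V/[−S·ln(1−ᾱ)] = 0.161·1904/220.341 = 1.39 s.

1.39 s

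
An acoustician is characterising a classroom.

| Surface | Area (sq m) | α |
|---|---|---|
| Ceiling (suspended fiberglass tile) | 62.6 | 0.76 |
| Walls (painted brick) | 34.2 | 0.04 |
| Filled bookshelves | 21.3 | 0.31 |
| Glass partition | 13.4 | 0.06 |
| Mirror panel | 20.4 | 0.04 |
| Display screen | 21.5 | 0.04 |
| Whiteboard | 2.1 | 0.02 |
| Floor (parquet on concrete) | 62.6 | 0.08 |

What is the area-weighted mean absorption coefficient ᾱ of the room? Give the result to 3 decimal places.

0.265

Total surface area S = 238.1 sq m.
Weighted sum Σ Sα = 63.077.
ᾱ = 63.077 / 238.1 = 0.265.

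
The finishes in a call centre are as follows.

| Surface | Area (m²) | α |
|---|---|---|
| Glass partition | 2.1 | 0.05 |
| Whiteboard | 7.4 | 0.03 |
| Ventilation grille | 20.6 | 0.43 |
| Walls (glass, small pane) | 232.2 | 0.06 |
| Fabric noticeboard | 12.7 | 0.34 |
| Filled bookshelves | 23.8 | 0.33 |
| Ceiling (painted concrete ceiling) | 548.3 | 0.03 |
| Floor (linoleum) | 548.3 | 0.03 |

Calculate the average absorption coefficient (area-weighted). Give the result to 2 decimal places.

0.05

S = Σ Sᵢ = 2.1 + 7.4 + 20.6 + 232.2 + 12.7 + 23.8 + 548.3 + 548.3 = 1395.4 m².
A = 2.1*0.05 + 7.4*0.03 + 20.6*0.43 + 232.2*0.06 + 12.7*0.34 + 23.8*0.33 + 548.3*0.03 + 548.3*0.03 = 68.187 sabins.
ᾱ = A/S = 0.05.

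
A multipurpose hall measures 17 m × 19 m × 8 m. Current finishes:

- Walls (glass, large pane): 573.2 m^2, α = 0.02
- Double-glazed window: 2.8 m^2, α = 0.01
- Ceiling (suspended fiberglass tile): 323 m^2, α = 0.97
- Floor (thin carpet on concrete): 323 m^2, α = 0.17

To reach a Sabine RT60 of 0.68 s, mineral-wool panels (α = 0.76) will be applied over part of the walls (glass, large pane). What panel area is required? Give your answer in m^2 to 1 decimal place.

313.6

Total absorption A₁ = 573.2×0.02 + 2.8×0.01 + 323×0.97 + 323×0.17
  = 11.464 + 0.028 + 313.310 + 54.910 = 379.712 m^2 sabins.
V = 2584 m³. Target absorption A₂ = 0.161 × 2584 / 0.68 = 611.800 sabins.
ΔA needed = 611.800 − 379.712 = 232.088 sabins.
Each m^2 of panel replacing the walls (glass, large pane) adds (0.76 − 0.02) = 0.74 sabins.
Area = ΔA/Δα = 232.088/0.74 = 313.6 m^2.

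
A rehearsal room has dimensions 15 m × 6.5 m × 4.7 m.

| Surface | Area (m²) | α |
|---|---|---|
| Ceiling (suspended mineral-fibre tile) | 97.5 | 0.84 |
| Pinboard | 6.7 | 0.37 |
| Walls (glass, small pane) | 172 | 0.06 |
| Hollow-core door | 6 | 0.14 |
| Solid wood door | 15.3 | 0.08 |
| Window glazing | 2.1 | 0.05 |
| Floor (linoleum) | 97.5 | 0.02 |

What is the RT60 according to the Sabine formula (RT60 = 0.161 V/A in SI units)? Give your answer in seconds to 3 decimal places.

Summing Sᵢαᵢ: 81.900 + 2.479 + 10.320 + 0.840 + 1.224 + 0.105 + 1.950 → A = 98.818 sabins.
Room volume: 458.25 m³.
RT60 = 0.161 · V / A = 0.161 × 458.25 / 98.818 = 0.747 s.

0.747 s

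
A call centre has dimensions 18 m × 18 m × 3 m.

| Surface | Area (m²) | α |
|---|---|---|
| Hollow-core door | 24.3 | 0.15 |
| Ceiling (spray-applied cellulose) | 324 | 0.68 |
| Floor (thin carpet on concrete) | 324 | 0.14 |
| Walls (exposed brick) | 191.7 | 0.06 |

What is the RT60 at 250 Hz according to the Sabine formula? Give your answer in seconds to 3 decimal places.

0.557 seconds

Total absorption A = 24.3×0.15 + 324×0.68 + 324×0.14 + 191.7×0.06
  = 3.645 + 220.320 + 45.360 + 11.502 = 280.827 m² sabins.
V = 18·18·3 = 972 m³.
RT60 = 0.161 · V / A = 0.161 × 972 / 280.827 = 0.557 s.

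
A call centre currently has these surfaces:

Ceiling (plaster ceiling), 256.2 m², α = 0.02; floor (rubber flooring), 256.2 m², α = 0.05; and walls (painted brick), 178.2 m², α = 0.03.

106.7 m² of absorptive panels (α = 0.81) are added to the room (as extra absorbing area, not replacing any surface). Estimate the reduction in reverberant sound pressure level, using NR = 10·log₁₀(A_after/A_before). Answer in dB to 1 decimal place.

6.7 dB

Equivalent absorption area: A_before = 256.2*0.02 + 256.2*0.05 + 178.2*0.03 = 23.280 m².
Treatment contributes 106.7·0.81 = 86.427 sabins.
A_after = 23.280 + 86.427 = 109.707 sabins.
NR = 10·log₁₀(109.707/23.280) = 6.7 dB.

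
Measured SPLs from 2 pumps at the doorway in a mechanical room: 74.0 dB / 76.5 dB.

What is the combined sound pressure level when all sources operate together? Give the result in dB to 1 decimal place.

Σ 10^(Lᵢ/10) = 6.979e+07.
Back to dB: 10·log₁₀ Σ = 78.4 dB.

78.4 dB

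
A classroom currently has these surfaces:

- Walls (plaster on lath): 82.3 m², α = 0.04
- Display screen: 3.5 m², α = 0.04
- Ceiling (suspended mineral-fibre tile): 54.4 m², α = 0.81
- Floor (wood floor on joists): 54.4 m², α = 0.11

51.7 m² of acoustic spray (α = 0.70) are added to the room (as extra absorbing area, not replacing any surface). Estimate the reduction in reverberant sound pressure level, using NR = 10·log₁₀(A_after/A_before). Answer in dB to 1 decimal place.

Total absorption A_before = 82.3×0.04 + 3.5×0.04 + 54.4×0.81 + 54.4×0.11
  = 3.292 + 0.140 + 44.064 + 5.984 = 53.480 m² sabins.
Treatment contributes 51.7·0.70 = 36.190 sabins.
New total A_after = 89.670 sabins.
NR = 10·log₁₀(89.670/53.480) = 2.2 dB.

2.2 dB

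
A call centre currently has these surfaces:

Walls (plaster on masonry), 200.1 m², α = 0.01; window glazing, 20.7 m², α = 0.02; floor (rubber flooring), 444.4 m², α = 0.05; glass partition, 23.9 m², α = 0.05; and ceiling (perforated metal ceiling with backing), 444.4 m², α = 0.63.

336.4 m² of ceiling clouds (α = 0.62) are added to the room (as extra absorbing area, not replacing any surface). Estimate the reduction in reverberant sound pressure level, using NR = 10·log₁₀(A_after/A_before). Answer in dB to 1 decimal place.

2.3 dB

A_before = Σ Sᵢαᵢ = 200.1·0.01 + 20.7·0.02 + 444.4·0.05 + 23.9·0.05 + 444.4·0.63 = 305.802 sabins.
Added absorption = 336.4 × 0.62 = 208.568 sabins.
New total A_after = 514.370 sabins.
Reduction = 10 log₁₀(A_after/A_before) = 10 log₁₀(1.6820) = 2.3 dB.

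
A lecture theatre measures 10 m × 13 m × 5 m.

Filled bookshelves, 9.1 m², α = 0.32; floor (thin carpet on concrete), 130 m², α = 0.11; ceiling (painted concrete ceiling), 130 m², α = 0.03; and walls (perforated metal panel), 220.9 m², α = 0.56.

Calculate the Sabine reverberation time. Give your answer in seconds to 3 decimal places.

A = Σ Sᵢαᵢ = 9.1·0.32 + 130·0.11 + 130·0.03 + 220.9·0.56 = 144.816 sabins.
Volume V = 10 × 13 × 5 = 650 m³.
RT60 = 0.161 · V / A = 0.161 × 650 / 144.816 = 0.723 s.

0.723 s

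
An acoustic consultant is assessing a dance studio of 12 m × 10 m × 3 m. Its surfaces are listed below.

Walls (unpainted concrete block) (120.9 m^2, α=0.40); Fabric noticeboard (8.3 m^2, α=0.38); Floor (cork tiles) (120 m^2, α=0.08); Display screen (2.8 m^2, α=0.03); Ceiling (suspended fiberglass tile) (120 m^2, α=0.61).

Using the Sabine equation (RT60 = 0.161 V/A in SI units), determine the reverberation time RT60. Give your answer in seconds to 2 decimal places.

Summing Sᵢαᵢ: 48.360 + 3.154 + 9.600 + 0.084 + 73.200 → A = 134.398 sabins.
Volume V = 12 × 10 × 3 = 360 m³.
RT60 = 0.161 · V / A = 0.161 × 360 / 134.398 = 0.43 s.

0.43 s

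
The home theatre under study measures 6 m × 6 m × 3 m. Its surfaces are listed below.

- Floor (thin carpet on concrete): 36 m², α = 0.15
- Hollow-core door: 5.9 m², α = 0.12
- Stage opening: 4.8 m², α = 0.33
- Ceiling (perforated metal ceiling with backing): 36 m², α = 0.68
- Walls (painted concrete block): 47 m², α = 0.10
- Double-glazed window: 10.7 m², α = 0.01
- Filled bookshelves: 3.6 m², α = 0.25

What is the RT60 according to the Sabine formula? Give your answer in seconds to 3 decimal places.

Equivalent absorption area: A = 36×0.15 + 5.9×0.12 + 4.8×0.33 + 36×0.68 + 47×0.10 + 10.7×0.01 + 3.6×0.25 = 37.879 m².
Volume V = 6 × 6 × 3 = 108 m³.
RT60 = 0.161 · V / A = 0.161 × 108 / 37.879 = 0.459 s.

0.459 sec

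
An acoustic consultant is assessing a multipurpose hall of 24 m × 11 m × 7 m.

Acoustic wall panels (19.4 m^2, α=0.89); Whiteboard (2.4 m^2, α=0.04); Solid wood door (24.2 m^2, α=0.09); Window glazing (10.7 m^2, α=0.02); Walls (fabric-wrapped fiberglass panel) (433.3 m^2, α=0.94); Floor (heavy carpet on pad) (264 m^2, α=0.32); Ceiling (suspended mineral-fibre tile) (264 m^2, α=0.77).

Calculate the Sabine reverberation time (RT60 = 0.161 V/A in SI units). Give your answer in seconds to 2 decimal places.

A = Σ Sᵢαᵢ = 19.4·0.89 + 2.4·0.04 + 24.2·0.09 + 10.7·0.02 + 433.3·0.94 + 264·0.32 + 264·0.77 = 714.816 sabins.
V = 24·11·7 = 1848 m³.
RT60 = 0.161 · V / A = 0.161 × 1848 / 714.816 = 0.42 s.

0.42 seconds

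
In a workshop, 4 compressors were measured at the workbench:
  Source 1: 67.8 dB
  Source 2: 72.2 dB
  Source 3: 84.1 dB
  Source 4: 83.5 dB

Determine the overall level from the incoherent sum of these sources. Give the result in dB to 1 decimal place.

Converting to relative power and adding: 10^(67.8/10) + 10^(72.2/10) + 10^(84.1/10) + 10^(83.5/10) = 5.035e+08.
Combined level = 10 log₁₀(5.035e+08) = 87.0 dB.

87.0 dB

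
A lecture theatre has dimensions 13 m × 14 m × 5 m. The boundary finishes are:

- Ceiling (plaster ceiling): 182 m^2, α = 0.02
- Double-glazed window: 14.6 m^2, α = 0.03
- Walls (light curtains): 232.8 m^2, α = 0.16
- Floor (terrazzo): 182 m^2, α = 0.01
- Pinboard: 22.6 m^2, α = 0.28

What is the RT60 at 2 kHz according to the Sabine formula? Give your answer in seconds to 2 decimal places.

Summing Sᵢαᵢ: 3.640 + 0.438 + 37.248 + 1.820 + 6.328 → A = 49.474 sabins.
V = 13·14·5 = 910 m³.
RT60 = 0.161 · V / A = 0.161 × 910 / 49.474 = 2.96 s.

2.96 s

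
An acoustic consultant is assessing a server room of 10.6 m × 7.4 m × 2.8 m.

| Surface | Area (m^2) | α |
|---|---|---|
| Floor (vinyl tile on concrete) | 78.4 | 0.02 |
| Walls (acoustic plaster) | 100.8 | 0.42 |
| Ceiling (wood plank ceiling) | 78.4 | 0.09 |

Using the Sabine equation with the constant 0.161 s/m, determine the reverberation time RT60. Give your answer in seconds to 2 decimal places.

0.69 s

Total absorption A = 78.4*0.02 + 100.8*0.42 + 78.4*0.09
  = 1.568 + 42.336 + 7.056 = 50.960 m^2 sabins.
Room volume: 219.632 m³.
T = 0.161 V/A = 0.161·219.632/50.960 = 0.69 s.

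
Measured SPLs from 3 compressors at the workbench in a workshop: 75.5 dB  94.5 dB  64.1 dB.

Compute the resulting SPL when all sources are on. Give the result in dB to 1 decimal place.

94.6 dB

Sum in the linear (power) domain: Σ 10^(Lᵢ/10) = 10^(75.5/10) + 10^(94.5/10) + 10^(64.1/10) = 2.856e+09.
Back to dB: 10·log₁₀ Σ = 94.6 dB.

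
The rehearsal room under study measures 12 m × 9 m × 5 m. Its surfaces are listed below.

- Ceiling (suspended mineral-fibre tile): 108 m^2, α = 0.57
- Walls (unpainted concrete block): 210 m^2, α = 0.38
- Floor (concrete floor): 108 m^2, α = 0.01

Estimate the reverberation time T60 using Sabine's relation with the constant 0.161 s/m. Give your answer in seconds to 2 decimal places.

Equivalent absorption area: A = 108·0.57 + 210·0.38 + 108·0.01 = 142.440 m^2.
Room volume: 540 m³.
RT60 = 0.161 · V / A = 0.161 × 540 / 142.440 = 0.61 s.

0.61 s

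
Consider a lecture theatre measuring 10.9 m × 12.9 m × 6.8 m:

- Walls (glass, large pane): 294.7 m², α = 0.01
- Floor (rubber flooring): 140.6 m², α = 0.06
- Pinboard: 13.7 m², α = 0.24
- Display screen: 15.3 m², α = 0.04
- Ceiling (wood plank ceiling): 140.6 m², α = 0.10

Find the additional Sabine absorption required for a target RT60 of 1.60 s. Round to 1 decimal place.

A₁ = Σ Sᵢαᵢ = 294.7*0.01 + 140.6*0.06 + 13.7*0.24 + 15.3*0.04 + 140.6*0.10 = 29.343 sabins.
For T = 1.60 s, need A₂ = 0.161·V/T = 0.161·956.148/1.60 = 96.212 sabins.
ΔA = A₂ − A₁ = 96.212 − 29.343 = 66.9 sabins.

66.9 sabins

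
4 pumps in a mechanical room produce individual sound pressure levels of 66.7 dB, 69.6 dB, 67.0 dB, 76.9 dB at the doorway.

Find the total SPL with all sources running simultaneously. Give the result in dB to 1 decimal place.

Sum in the linear (power) domain: Σ 10^(Lᵢ/10) = 10^(66.7/10) + 10^(69.6/10) + 10^(67.0/10) + 10^(76.9/10) = 6.779e+07.
L_total = 10·log₁₀(6.779e+07) = 78.3 dB.

78.3 dB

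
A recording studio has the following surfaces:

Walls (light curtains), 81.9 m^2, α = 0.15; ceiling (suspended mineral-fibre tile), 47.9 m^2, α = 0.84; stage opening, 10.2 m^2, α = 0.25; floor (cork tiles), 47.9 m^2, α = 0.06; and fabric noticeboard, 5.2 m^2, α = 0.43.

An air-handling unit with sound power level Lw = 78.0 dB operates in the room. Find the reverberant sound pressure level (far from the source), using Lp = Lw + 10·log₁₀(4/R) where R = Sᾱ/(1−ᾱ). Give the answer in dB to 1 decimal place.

A = 60.181 sabins; S = 193.1 m^2.
ᾱ = 60.181/193.1 = 0.3117; R = Sᾱ/(1−ᾱ) = 60.181/(1−0.3117) = 87.434 m^2.
Lp = Lw + 10 log₁₀(4/R) = 78.0 -13.40 = 64.6 dB.

64.6 dB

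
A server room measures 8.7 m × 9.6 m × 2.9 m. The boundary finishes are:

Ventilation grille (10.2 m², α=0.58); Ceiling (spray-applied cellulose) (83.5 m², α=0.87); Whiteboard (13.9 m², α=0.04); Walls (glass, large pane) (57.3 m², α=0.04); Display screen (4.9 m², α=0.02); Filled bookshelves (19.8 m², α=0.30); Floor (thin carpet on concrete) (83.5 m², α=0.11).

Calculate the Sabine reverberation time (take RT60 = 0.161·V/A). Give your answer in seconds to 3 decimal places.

0.404 s

Total absorption A = 10.2*0.58 + 83.5*0.87 + 13.9*0.04 + 57.3*0.04 + 4.9*0.02 + 19.8*0.30 + 83.5*0.11
  = 5.916 + 72.645 + 0.556 + 2.292 + 0.098 + 5.940 + 9.185 = 96.632 m² sabins.
Volume V = 8.7 × 9.6 × 2.9 = 242.208 m³.
T = 0.161 V/A = 0.161·242.208/96.632 = 0.404 s.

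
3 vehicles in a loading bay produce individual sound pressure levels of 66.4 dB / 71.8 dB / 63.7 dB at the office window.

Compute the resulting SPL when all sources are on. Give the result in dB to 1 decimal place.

73.4 dB

Converting to relative power and adding: 10^(66.4/10) + 10^(71.8/10) + 10^(63.7/10) = 2.184e+07.
L_total = 10·log₁₀(2.184e+07) = 73.4 dB.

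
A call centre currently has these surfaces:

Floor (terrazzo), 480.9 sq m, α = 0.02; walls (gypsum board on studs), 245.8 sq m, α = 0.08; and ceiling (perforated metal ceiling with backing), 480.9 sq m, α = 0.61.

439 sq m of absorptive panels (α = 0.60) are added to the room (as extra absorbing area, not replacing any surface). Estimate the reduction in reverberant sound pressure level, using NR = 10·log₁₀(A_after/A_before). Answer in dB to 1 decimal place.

A_before = Σ Sᵢαᵢ = 480.9·0.02 + 245.8·0.08 + 480.9·0.61 = 322.631 sabins.
Added absorption = 439 × 0.60 = 263.400 sabins.
New total A_after = 586.031 sabins.
NR = 10·log₁₀(586.031/322.631) = 2.6 dB.

2.6 dB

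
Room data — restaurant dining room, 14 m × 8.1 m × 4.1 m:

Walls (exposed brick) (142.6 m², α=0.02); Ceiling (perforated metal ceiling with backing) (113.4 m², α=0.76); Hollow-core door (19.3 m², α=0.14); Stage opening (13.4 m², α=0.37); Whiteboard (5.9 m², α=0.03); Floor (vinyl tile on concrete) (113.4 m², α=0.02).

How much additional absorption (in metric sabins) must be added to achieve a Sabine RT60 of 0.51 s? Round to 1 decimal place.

A₁ = Σ Sᵢαᵢ = 142.6*0.02 + 113.4*0.76 + 19.3*0.14 + 13.4*0.37 + 5.9*0.03 + 113.4*0.02 = 99.141 sabins.
For T = 0.51 s, need A₂ = 0.161·V/T = 0.161·464.94/0.51 = 146.775 sabins.
ΔA = A₂ − A₁ = 146.775 − 99.141 = 47.6 sabins.

47.6 sabins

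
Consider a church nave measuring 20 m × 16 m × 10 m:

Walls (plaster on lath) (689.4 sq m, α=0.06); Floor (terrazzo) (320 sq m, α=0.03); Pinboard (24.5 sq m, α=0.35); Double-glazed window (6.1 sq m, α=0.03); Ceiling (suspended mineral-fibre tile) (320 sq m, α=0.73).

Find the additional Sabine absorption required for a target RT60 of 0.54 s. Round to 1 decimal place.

660.8 sabins

Total absorption A₁ = 689.4×0.06 + 320×0.03 + 24.5×0.35 + 6.1×0.03 + 320×0.73
  = 41.364 + 9.600 + 8.575 + 0.183 + 233.600 = 293.322 sq m sabins.
V = 3200 m³. Required absorption A₂ = 0.161 × 3200 / 0.54 = 954.074 sabins.
Shortfall: 954.074 − 293.322 = 660.8 sabins.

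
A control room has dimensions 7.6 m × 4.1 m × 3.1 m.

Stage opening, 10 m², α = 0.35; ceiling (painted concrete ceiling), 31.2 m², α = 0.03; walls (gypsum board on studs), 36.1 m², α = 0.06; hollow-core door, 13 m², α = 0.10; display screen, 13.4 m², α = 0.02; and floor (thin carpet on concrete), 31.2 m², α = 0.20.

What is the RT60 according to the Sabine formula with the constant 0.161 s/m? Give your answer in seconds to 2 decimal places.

Summing Sᵢαᵢ: 3.500 + 0.936 + 2.166 + 1.300 + 0.268 + 6.240 → A = 14.410 sabins.
Volume V = 7.6 × 4.1 × 3.1 = 96.596 m³.
Sabine: RT60 = 0.161 × 96.596 / 14.410 = 1.08 s.

1.08 s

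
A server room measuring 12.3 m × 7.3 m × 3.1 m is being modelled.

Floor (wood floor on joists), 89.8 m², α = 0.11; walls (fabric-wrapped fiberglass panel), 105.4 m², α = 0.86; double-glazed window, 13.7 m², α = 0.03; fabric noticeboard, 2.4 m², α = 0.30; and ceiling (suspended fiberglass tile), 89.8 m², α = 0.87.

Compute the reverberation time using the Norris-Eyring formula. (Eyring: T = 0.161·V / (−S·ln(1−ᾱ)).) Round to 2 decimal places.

Total surface area S = 89.8 + 105.4 + 13.7 + 2.4 + 89.8 = 301.1 m².
Σ(Sᵢαᵢ) = 89.8×0.11 + 105.4×0.86 + 13.7×0.03 + 2.4×0.30 + 89.8×0.87 = 179.779.
Mean coefficient ᾱ = A/S = 0.5971.
Eyring denominator: −S ln(1−ᾱ) = 273.720.
V = 12.3 × 7.3 × 3.1 = 278.349 m³.
RT60 = 0.161 × 278.349 / 273.720 = 0.16 s.

0.16 s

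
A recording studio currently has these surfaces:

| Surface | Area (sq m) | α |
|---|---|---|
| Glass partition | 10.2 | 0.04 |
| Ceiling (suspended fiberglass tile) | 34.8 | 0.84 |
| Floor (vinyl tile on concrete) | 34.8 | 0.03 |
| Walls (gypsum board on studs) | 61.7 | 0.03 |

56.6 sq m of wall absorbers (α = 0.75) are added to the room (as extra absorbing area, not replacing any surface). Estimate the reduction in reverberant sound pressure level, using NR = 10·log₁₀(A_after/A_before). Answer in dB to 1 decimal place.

Equivalent absorption area: A_before = 10.2×0.04 + 34.8×0.84 + 34.8×0.03 + 61.7×0.03 = 32.535 sq m.
Treatment contributes 56.6·0.75 = 42.450 sabins.
New total A_after = 74.985 sabins.
NR = 10·log₁₀(74.985/32.535) = 3.6 dB.

3.6 dB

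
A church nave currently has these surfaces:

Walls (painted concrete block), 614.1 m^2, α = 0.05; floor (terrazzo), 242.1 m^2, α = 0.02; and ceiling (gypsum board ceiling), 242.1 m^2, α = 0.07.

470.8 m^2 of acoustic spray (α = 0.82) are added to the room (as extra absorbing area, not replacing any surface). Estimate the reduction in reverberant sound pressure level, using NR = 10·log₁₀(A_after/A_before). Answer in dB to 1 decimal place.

9.2 dB

A_before = Σ Sᵢαᵢ = 614.1·0.05 + 242.1·0.02 + 242.1·0.07 = 52.494 sabins.
Treatment contributes 470.8·0.82 = 386.056 sabins.
New total A_after = 438.550 sabins.
NR = 10·log₁₀(438.550/52.494) = 9.2 dB.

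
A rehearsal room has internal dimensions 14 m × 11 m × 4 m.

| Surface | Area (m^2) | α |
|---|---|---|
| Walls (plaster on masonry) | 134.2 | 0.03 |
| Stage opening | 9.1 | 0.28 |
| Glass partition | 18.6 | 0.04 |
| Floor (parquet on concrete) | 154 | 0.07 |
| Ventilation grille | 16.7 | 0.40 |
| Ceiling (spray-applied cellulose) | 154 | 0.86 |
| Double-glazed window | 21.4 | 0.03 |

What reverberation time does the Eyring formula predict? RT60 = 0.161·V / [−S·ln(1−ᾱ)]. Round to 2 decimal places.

Total surface area S = 134.2 + 9.1 + 18.6 + 154 + 16.7 + 154 + 21.4 = 508.0 m^2.
Σ(Sᵢαᵢ) = 134.2×0.03 + 9.1×0.28 + 18.6×0.04 + 154×0.07 + 16.7×0.40 + 154×0.86 + 21.4×0.03 = 157.860.
Mean coefficient ᾱ = A/S = 0.3107.
−S·ln(1−ᾱ) = −508.0 × ln(1 − 0.3107) = 189.016.
V = 14 × 11 × 4 = 616 m³.
T = 0.161·V/[−S·ln(1−ᾱ)] = 0.161·616/189.016 = 0.52 s.

0.52 sec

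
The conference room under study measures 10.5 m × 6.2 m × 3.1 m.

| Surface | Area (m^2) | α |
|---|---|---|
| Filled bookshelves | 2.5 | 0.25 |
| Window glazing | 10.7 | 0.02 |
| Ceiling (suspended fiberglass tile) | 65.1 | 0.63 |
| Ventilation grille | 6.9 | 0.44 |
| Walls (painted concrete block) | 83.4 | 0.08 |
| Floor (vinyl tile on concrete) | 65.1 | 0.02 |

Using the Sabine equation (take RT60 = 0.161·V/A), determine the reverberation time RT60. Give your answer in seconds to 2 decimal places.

0.61 sec

Equivalent absorption area: A = 2.5*0.25 + 10.7*0.02 + 65.1*0.63 + 6.9*0.44 + 83.4*0.08 + 65.1*0.02 = 52.862 m^2.
Room volume: 201.81 m³.
T = 0.161 V/A = 0.161·201.81/52.862 = 0.61 s.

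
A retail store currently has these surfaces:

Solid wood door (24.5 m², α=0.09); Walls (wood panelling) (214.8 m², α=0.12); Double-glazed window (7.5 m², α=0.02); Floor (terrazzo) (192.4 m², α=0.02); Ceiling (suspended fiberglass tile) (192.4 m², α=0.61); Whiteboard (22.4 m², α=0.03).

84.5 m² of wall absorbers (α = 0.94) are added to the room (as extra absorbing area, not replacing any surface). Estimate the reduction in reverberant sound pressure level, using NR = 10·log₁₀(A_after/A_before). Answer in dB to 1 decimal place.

Summing Sᵢαᵢ: 2.205 + 25.776 + 0.150 + 3.848 + 117.364 + 0.672 → A_before = 150.015 sabins.
Treatment contributes 84.5·0.94 = 79.430 sabins.
New total A_after = 229.445 sabins.
NR = 10·log₁₀(229.445/150.015) = 1.8 dB.

1.8 dB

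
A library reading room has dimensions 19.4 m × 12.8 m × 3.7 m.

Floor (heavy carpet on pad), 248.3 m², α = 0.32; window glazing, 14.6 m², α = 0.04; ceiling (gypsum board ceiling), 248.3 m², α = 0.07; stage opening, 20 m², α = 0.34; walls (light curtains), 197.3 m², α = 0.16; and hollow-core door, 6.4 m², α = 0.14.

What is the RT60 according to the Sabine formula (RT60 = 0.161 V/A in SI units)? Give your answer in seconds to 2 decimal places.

Equivalent absorption area: A = 248.3*0.32 + 14.6*0.04 + 248.3*0.07 + 20*0.34 + 197.3*0.16 + 6.4*0.14 = 136.685 m².
Volume V = 19.4 × 12.8 × 3.7 = 918.784 m³.
RT60 = 0.161 · V / A = 0.161 × 918.784 / 136.685 = 1.08 s.

1.08 seconds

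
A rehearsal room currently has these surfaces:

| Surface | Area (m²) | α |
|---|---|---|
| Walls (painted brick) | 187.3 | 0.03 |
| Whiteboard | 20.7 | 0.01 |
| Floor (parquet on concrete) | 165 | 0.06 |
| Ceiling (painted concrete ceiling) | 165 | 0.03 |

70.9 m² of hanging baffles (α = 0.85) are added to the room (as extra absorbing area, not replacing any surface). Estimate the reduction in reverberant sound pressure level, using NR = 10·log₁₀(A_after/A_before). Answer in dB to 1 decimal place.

5.9 dB

Equivalent absorption area: A_before = 187.3·0.03 + 20.7·0.01 + 165·0.06 + 165·0.03 = 20.676 m².
Treatment contributes 70.9·0.85 = 60.265 sabins.
New total A_after = 80.941 sabins.
Reduction = 10 log₁₀(A_after/A_before) = 10 log₁₀(3.9147) = 5.9 dB.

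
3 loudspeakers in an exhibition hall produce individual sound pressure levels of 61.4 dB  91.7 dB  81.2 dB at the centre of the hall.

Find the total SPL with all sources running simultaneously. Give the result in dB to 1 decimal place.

92.1 dB

Sum in the linear (power) domain: Σ 10^(Lᵢ/10) = 10^(61.4/10) + 10^(91.7/10) + 10^(81.2/10) = 1.612e+09.
Back to dB: 10·log₁₀ Σ = 92.1 dB.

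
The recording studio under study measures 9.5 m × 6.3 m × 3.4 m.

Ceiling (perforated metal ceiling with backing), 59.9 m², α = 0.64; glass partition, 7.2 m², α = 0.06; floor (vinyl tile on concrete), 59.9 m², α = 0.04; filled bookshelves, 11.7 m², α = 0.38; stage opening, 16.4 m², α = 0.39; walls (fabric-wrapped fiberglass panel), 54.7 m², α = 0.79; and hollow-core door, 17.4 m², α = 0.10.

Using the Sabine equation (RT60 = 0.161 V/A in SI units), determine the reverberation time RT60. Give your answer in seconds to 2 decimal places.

Summing Sᵢαᵢ: 38.336 + 0.432 + 2.396 + 4.446 + 6.396 + 43.213 + 1.740 → A = 96.959 sabins.
Volume V = 9.5 × 6.3 × 3.4 = 203.49 m³.
RT60 = 0.161 · V / A = 0.161 × 203.49 / 96.959 = 0.34 s.

0.34 seconds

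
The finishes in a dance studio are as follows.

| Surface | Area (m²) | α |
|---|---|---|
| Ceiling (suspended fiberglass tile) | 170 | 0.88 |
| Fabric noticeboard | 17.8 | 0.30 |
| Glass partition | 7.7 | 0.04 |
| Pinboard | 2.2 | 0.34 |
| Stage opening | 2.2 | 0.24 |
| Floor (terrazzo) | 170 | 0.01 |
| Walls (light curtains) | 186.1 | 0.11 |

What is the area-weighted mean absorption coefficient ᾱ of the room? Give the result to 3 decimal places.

S = Σ Sᵢ = 170 + 17.8 + 7.7 + 2.2 + 2.2 + 170 + 186.1 = 556.0 m².
Weighted sum Σ Sα = 178.695.
ᾱ = 178.695 / 556.0 = 0.321.

0.321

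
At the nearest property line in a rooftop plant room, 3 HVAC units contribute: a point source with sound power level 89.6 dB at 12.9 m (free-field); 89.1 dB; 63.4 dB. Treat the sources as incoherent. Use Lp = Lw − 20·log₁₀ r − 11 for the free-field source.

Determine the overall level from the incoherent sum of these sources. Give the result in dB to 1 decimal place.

Source at 12.9 m: Lp = 89.6 − 20·log₁₀(12.9) − 11 = 56.4 dB.
Converting to relative power and adding: 10^(56.4/10) + 10^(89.1/10) + 10^(63.4/10) = 8.155e+08.
L_total = 10·log₁₀(8.155e+08) = 89.1 dB.

89.1 dB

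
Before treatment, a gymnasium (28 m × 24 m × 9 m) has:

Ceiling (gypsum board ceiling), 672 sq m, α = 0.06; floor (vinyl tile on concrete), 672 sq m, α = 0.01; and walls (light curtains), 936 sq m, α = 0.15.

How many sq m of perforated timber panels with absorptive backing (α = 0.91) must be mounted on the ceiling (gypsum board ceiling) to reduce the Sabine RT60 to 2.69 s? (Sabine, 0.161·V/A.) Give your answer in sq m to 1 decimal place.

205.3

A₁ = Σ Sᵢαᵢ = 672×0.06 + 672×0.01 + 936×0.15 = 187.440 sabins.
Required A₂ = 0.161·6048/2.69 = 361.981 sabins.
ΔA needed = 361.981 − 187.440 = 174.541 sabins.
Each sq m of panel replacing the ceiling (gypsum board ceiling) adds (0.91 − 0.06) = 0.85 sabins.
Area = ΔA/Δα = 174.541/0.85 = 205.3 sq m.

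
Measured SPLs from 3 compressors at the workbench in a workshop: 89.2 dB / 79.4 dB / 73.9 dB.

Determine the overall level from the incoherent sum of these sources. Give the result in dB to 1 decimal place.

89.7 dB

Σ 10^(Lᵢ/10) = 9.434e+08.
Combined level = 10 log₁₀(9.434e+08) = 89.7 dB.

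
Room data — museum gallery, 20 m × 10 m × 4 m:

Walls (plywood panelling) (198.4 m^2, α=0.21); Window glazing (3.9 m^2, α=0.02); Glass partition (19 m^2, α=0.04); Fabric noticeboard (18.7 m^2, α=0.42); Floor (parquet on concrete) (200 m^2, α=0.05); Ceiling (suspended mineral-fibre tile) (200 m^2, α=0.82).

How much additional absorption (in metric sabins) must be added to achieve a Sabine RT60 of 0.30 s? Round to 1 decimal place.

205.0 sabins

Summing Sᵢαᵢ: 41.664 + 0.078 + 0.760 + 7.854 + 10.000 + 164.000 → A₁ = 224.356 sabins.
For T = 0.30 s, need A₂ = 0.161·V/T = 0.161·800/0.30 = 429.333 sabins.
Shortfall: 429.333 − 224.356 = 205.0 sabins.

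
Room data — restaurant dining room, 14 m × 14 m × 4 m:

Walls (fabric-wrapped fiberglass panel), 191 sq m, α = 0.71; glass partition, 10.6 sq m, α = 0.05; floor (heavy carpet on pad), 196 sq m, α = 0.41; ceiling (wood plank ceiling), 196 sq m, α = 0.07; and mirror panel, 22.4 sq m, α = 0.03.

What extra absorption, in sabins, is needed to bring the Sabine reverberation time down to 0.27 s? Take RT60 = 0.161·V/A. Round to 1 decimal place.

236.6 sabins

Total absorption A₁ = 191·0.71 + 10.6·0.05 + 196·0.41 + 196·0.07 + 22.4·0.03
  = 135.610 + 0.530 + 80.360 + 13.720 + 0.672 = 230.892 sq m sabins.
V = 784 m³. Required absorption A₂ = 0.161 × 784 / 0.27 = 467.496 sabins.
ΔA = A₂ − A₁ = 467.496 − 230.892 = 236.6 sabins.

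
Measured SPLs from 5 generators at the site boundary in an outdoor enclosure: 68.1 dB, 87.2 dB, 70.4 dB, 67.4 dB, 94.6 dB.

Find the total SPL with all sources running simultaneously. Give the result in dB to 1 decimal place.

95.4 dB

Σ 10^(Lᵢ/10) = 3.432e+09.
Back to dB: 10·log₁₀ Σ = 95.4 dB.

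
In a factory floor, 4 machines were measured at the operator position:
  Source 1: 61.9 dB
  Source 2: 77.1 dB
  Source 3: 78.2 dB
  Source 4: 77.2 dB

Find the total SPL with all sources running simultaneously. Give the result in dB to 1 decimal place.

Converting to relative power and adding: 10^(61.9/10) + 10^(77.1/10) + 10^(78.2/10) + 10^(77.2/10) = 1.714e+08.
Back to dB: 10·log₁₀ Σ = 82.3 dB.

82.3 dB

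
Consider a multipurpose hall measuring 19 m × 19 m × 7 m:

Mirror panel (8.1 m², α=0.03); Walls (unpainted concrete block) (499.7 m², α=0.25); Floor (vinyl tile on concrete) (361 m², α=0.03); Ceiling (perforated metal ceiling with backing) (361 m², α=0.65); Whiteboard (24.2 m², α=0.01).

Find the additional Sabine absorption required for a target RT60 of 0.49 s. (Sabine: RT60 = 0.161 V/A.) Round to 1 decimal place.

459.4 sabins

Summing Sᵢαᵢ: 0.243 + 124.925 + 10.830 + 234.650 + 0.242 → A₁ = 370.890 sabins.
For T = 0.49 s, need A₂ = 0.161·V/T = 0.161·2527/0.49 = 830.300 sabins.
ΔA = A₂ − A₁ = 830.300 − 370.890 = 459.4 sabins.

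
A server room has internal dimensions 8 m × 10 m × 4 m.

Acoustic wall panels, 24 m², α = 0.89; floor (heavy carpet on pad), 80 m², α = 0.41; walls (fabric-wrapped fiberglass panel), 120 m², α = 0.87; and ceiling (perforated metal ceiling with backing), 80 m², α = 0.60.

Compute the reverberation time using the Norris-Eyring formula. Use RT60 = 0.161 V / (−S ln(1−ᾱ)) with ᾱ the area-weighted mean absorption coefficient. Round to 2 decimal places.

S = Σ Sᵢ = 304.0 m².
Absorption A = 24×0.89 + 80×0.41 + 120×0.87 + 80×0.60 = 206.560 sabins.
Mean coefficient ᾱ = A/S = 0.6795.
−S·ln(1−ᾱ) = −304.0 × ln(1 − 0.6795) = 345.913.
V = 8 × 10 × 4 = 320 m³.
RT60 = 0.161 × 320 / 345.913 = 0.15 s.

0.15 sec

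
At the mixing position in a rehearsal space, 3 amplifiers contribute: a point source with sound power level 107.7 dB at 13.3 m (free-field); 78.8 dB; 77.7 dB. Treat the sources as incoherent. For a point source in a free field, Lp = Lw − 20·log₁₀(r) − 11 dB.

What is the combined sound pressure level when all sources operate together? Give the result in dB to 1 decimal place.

Source at 13.3 m: Lp = 107.7 − 20·log₁₀(13.3) − 11 = 74.2 dB.
Sum in the linear (power) domain: Σ 10^(Lᵢ/10) = 10^(74.2/10) + 10^(78.8/10) + 10^(77.7/10) = 1.61e+08.
Combined level = 10 log₁₀(1.61e+08) = 82.1 dB.

82.1 dB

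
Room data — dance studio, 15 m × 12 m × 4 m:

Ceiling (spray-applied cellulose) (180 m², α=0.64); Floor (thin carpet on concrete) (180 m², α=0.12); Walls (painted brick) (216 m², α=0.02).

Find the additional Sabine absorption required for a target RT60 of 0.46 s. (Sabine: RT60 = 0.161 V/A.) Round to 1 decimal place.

110.9 sabins

Summing Sᵢαᵢ: 115.200 + 21.600 + 4.320 → A₁ = 141.120 sabins.
For T = 0.46 s, need A₂ = 0.161·V/T = 0.161·720/0.46 = 252.000 sabins.
ΔA = A₂ − A₁ = 252.000 − 141.120 = 110.9 sabins.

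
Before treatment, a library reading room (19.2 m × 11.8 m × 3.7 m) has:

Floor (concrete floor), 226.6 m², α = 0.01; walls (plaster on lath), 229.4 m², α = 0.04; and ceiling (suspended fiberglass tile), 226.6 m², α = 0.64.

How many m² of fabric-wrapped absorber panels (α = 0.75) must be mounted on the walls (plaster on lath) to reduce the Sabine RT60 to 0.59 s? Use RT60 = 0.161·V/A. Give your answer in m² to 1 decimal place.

Total absorption A₁ = 226.6·0.01 + 229.4·0.04 + 226.6·0.64
  = 2.266 + 9.176 + 145.024 = 156.466 m² sabins.
Required A₂ = 0.161·838.272/0.59 = 228.749 sabins.
Absorption to add: 228.749 − 156.466 = 72.283 sabins.
Net gain per m²: Δα = 0.75 − 0.04 = 0.71.
Panel area = 72.283 / 0.71 = 101.8 m².

101.8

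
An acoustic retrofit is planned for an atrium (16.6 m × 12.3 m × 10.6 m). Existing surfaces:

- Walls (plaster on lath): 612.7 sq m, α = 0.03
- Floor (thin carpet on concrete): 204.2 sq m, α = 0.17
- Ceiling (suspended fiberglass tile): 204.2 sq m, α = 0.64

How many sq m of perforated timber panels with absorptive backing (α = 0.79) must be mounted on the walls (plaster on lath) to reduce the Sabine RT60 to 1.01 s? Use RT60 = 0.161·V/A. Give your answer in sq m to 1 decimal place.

212.1

A₁ = Σ Sᵢαᵢ = 612.7*0.03 + 204.2*0.17 + 204.2*0.64 = 183.783 sabins.
V = 2164.308 m³. Target absorption A₂ = 0.161 × 2164.308 / 1.01 = 345.004 sabins.
ΔA needed = 345.004 − 183.783 = 161.221 sabins.
Net gain per sq m: Δα = 0.79 − 0.03 = 0.76.
Area = ΔA/Δα = 161.221/0.76 = 212.1 sq m.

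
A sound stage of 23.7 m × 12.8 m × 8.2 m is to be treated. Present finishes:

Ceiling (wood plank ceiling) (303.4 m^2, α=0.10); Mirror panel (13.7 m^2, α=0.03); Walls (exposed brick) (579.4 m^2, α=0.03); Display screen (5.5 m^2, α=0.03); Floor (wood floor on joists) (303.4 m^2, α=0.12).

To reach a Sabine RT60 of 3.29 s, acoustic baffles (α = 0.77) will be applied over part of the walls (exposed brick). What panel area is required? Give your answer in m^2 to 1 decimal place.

50.0

Summing Sᵢαᵢ: 30.340 + 0.411 + 17.382 + 0.165 + 36.408 → A₁ = 84.706 sabins.
V = 2487.552 m³. Target absorption A₂ = 0.161 × 2487.552 / 3.29 = 121.731 sabins.
Absorption to add: 121.731 − 84.706 = 37.025 sabins.
Each m^2 of panel replacing the walls (exposed brick) adds (0.77 − 0.03) = 0.74 sabins.
Area = ΔA/Δα = 37.025/0.74 = 50.0 m^2.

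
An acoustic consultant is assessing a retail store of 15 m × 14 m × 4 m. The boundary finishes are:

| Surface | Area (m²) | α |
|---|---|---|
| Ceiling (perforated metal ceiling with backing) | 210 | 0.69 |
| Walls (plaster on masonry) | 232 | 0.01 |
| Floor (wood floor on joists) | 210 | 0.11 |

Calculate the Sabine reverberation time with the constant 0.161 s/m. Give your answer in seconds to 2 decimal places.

0.79 s

Total absorption A = 210·0.69 + 232·0.01 + 210·0.11
  = 144.900 + 2.320 + 23.100 = 170.320 m² sabins.
V = 15·14·4 = 840 m³.
RT60 = 0.161 · V / A = 0.161 × 840 / 170.320 = 0.79 s.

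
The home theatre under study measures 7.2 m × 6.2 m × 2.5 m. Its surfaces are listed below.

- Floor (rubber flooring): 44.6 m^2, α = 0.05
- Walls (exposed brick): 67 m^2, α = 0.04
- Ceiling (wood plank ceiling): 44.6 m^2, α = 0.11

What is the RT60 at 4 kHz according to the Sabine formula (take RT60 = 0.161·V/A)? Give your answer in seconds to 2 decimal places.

Equivalent absorption area: A = 44.6×0.05 + 67×0.04 + 44.6×0.11 = 9.816 m^2.
Volume V = 7.2 × 6.2 × 2.5 = 111.6 m³.
RT60 = 0.161 · V / A = 0.161 × 111.6 / 9.816 = 1.83 s.

1.83 s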